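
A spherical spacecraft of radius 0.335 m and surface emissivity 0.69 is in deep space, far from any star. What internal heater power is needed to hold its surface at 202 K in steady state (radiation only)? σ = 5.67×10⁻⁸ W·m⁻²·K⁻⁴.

P ≈ 91.9 W

P = εσ·4πr²·T⁴.
4πr² = 1.410 m²; T⁴ = 1.665×10⁹ K⁴.
P = 0.69·5.67×10⁻⁸·1.410·1.665×10⁹.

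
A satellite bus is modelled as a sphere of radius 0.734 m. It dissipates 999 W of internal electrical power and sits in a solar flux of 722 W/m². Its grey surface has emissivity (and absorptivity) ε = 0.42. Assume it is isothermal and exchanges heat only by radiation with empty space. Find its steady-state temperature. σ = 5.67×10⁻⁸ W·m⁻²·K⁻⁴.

At steady state, absorbed solar power + internal power = radiated power.
Absorbed: α·S·A_cross = 0.42·722·1.693 = 513.2 W (cross-section πr²).
Total input = 513.2 + 999 = 1512 W.
Radiated: εσ·A_surf·T⁴ with A_surf = 4πr² = 6.770 m².
T⁴ = 1512/(0.42·5.67×10⁻⁸·6.770) = 9.380×10⁹ K⁴.

T ≈ 311 K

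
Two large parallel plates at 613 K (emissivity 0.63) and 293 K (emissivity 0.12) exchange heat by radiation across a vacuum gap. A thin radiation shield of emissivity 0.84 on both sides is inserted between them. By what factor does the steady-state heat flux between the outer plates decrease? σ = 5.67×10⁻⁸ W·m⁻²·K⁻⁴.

Without shield: q₀ = σΔ(T⁴)/(1/ε₁+1/ε₂−1) with denominator 8.921.
With shield the two gaps are in series; the resistances add: (1/ε₁+1/ε_s−1)+(1/ε_s+1/ε₂−1) = 1.778+8.524 = 10.30.
Heat-flux ratio q₀/q = 10.30/8.921.

factor ≈ 1.15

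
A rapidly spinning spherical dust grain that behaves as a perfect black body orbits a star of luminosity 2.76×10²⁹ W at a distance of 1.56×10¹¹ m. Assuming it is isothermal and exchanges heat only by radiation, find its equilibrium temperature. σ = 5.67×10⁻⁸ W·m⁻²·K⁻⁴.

T ≈ 1410 K

First find the stellar flux at distance d: S = L/(4πd²) = 2.76×10²⁹/(4π·(1.56×10¹¹)²) = 9.025×10⁵ W/m².
For an isothermal sphere, absorbed (1−a)S·πr² = emitted σ·4πr²·T⁴, so T⁴ = (1−a)S/(4σ).
T⁴ = 1.00·9.025×10⁵/(4·5.67×10⁻⁸) = 3.979×10¹² K⁴.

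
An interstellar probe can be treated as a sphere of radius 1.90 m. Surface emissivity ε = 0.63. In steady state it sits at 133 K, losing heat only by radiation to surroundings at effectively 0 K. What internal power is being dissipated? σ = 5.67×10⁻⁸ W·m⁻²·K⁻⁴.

P ≈ 507 W

Steady state: P = εσA T⁴.
A = 4πr² = 45.36 m²; T⁴ = (133)⁴ = 3.129×10⁸ K⁴.
P = 0.63 × 5.67×10⁻⁸ × 45.36 × 3.129×10⁸.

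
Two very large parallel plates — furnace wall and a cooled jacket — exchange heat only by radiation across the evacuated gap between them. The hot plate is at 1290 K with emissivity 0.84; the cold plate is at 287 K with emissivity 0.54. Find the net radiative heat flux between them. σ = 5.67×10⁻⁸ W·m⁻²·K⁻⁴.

q ≈ 76700 W/m²

For two infinite grey parallel plates, q = σ(T₁⁴ − T₂⁴)/(1/ε₁ + 1/ε₂ − 1).
T₁⁴ − T₂⁴ = 2.769×10¹² − 6.785×10⁹ = 2.762×10¹² K⁴.
1/ε₁ + 1/ε₂ − 1 = 1.190 + 1.852 − 1 = 2.042.
q = 5.67×10⁻⁸ × 2.762×10¹² / 2.042.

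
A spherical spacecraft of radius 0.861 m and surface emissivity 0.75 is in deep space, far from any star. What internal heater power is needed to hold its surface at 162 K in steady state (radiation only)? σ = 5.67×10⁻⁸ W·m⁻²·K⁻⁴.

P = εσ·4πr²·T⁴.
4πr² = 9.316 m²; T⁴ = 6.887×10⁸ K⁴.
P = 0.75·5.67×10⁻⁸·9.316·6.887×10⁸.

P ≈ 273 W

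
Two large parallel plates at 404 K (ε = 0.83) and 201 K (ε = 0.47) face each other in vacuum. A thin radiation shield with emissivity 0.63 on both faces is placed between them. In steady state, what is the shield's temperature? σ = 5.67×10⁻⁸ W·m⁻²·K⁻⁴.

In steady state the net flux on the hot side equals that on the cold side.
σ(T₁⁴−T_s⁴)/D₁ = σ(T_s⁴−T₂⁴)/D₂, with D₁ = 1/ε₁+1/ε_s−1 = 1.792, D₂ = 1/ε_s+1/ε₂−1 = 2.715.
Solve for T_s⁴: T_s⁴ = (D₂·T₁⁴ + D₁·T₂⁴)/(D₁+D₂) = 1.670×10¹⁰ K⁴.

T_s ≈ 359 K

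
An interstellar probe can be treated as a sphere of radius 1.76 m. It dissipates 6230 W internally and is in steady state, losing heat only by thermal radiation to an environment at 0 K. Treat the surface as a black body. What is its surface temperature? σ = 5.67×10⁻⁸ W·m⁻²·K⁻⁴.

T ≈ 230 K

Steady state: internal power = radiated power, P = εσA T⁴.
Radiating area A = 4πr² = 38.93 m².
T⁴ = P/(εσA) = 6230/(1.0·5.67×10⁻⁸·38.93) = 2.823×10⁹ K⁴.
T = (2.823×10⁹)^(1/4).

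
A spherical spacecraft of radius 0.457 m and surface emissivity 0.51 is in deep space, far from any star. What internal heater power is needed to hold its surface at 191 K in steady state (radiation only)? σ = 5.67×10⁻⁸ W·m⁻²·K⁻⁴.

P = εσ·4πr²·T⁴.
4πr² = 2.624 m²; T⁴ = 1.331×10⁹ K⁴.
P = 0.51·5.67×10⁻⁸·2.624·1.331×10⁹.

P ≈ 101 W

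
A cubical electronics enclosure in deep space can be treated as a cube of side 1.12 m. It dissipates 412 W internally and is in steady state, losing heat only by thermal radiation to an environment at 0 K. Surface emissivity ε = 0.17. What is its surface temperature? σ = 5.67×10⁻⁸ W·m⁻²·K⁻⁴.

Steady state: internal power = radiated power, P = εσA T⁴.
Radiating area A = 6L² = 7.526 m².
T⁴ = P/(εσA) = 412/(0.17·5.67×10⁻⁸·7.526) = 5.679×10⁹ K⁴.
T = (5.679×10⁹)^(1/4).

T ≈ 275 K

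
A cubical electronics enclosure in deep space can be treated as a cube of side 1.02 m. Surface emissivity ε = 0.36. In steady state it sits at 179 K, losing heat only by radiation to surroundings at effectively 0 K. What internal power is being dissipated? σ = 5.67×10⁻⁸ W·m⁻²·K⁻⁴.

Steady state: P = εσA T⁴.
A = 6L² = 6.242 m²; T⁴ = (179)⁴ = 1.027×10⁹ K⁴.
P = 0.36 × 5.67×10⁻⁸ × 6.242 × 1.027×10⁹.

P ≈ 131 W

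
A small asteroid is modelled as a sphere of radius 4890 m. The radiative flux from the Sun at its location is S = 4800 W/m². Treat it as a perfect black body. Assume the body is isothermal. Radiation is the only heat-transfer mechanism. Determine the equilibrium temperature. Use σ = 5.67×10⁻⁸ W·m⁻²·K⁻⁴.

At equilibrium, absorbed power = emitted power.
Absorbing cross-section = πr² = 7.512×10⁷ m²; emitting surface = 4πr² = 3.005×10⁸ m² (ratio 4).
S·A_cross = εσ·A_surf·T⁴  ⇒  T⁴ = S/(4σ).
T⁴ = 1.00·4800/(4·5.67×10⁻⁸) = 2.116×10¹⁰ K⁴.
T = (2.116×10¹⁰)^(1/4).

T ≈ 381 K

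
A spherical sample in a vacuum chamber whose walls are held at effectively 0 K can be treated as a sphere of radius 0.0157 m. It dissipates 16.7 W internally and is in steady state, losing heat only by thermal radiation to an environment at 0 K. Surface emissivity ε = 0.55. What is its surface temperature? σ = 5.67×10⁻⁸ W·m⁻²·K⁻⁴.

T ≈ 645 K

Steady state: internal power = radiated power, P = εσA T⁴.
Radiating area A = 4πr² = 0.003097 m².
T⁴ = P/(εσA) = 16.7/(0.55·5.67×10⁻⁸·0.003097) = 1.729×10¹¹ K⁴.
T = (1.729×10¹¹)^(1/4).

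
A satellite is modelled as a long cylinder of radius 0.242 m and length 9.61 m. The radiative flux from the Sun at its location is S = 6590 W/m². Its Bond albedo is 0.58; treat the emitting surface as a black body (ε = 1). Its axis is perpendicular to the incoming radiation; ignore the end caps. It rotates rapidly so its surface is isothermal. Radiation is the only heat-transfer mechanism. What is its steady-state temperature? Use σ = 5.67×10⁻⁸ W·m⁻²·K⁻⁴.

At equilibrium, absorbed power = emitted power.
Absorbing cross-section = 2rL = 4.651 m²; emitting surface = 2πrL = 14.61 m² (ratio π).
(1−a)S·A_cross = εσ·A_surf·T⁴  ⇒  T⁴ = (1−a)S/(πσ).
T⁴ = 0.420·6590/(π·5.67×10⁻⁸) = 1.554×10¹⁰ K⁴.
T = (1.554×10¹⁰)^(1/4).

T ≈ 353 K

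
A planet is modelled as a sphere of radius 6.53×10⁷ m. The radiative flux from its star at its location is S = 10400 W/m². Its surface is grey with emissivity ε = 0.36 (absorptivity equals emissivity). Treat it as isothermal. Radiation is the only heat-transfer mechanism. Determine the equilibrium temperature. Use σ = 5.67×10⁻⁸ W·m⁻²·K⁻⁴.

At equilibrium, absorbed power = emitted power.
Absorbing cross-section = πr² = 1.340×10¹⁶ m²; emitting surface = 4πr² = 5.358×10¹⁶ m² (ratio 4).
εS·A_cross = εσ·A_surf·T⁴  ⇒  T⁴ = S/(4σ)   (ε cancels).
T⁴ = 10400/(4·5.67×10⁻⁸) = 4.586×10¹⁰ K⁴.
T = (4.586×10¹⁰)^(1/4).

T ≈ 463 K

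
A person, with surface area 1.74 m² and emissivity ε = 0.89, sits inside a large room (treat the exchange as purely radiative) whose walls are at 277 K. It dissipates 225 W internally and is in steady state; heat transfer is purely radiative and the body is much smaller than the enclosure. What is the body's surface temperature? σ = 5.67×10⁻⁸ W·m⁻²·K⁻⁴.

For a small grey body in a large enclosure, net radiated power = εσA(T⁴ − T_w⁴).
Steady state: P = εσA(T⁴ − T_w⁴) with A = 1.74 m².
T⁴ = P/(εσA) + T_w⁴ = 225/(0.89·5.67×10⁻⁸·1.740) + (277)⁴
    = 2.562×10⁹ + 5.887×10⁹ = 8.450×10⁹ K⁴.

T ≈ 303 K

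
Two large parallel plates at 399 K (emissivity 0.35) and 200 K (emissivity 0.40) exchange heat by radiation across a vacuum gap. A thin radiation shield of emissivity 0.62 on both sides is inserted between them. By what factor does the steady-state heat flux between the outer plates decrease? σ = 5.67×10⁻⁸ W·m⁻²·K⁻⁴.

factor ≈ 1.51

Without shield: q₀ = σΔ(T⁴)/(1/ε₁+1/ε₂−1) with denominator 4.357.
With shield the two gaps are in series; the resistances add: (1/ε₁+1/ε_s−1)+(1/ε_s+1/ε₂−1) = 3.470+3.113 = 6.583.
Heat-flux ratio q₀/q = 6.583/4.357.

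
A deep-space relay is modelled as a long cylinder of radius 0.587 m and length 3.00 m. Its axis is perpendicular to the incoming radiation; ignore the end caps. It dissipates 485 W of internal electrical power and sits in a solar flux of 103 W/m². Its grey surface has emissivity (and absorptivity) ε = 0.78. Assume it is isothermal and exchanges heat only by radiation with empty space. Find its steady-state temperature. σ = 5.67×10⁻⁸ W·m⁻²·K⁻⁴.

At steady state, absorbed solar power + internal power = radiated power.
Absorbed: α·S·A_cross = 0.78·103·3.522 = 283.0 W (cross-section 2rL).
Total input = 283.0 + 485 = 768.0 W.
Radiated: εσ·A_surf·T⁴ with A_surf = 2πrL = 11.06 m².
T⁴ = 768.0/(0.78·5.67×10⁻⁸·11.06) = 1.569×10⁹ K⁴.

T ≈ 199 K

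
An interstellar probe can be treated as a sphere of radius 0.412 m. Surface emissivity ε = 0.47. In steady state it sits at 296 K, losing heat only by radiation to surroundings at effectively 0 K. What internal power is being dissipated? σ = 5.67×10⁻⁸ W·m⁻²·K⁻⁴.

Steady state: P = εσA T⁴.
A = 4πr² = 2.133 m²; T⁴ = (296)⁴ = 7.677×10⁹ K⁴.
P = 0.47 × 5.67×10⁻⁸ × 2.133 × 7.677×10⁹.

P ≈ 436 W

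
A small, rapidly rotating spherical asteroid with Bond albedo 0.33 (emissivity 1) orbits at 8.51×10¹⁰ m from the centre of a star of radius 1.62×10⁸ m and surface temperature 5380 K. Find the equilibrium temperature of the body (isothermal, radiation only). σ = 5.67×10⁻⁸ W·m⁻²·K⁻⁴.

The star's surface emits σT_*⁴; at distance d the flux is S = σT_*⁴(R_*/d)².
S = 5.67×10⁻⁸·(5380)⁴·(1.62×10⁸/8.51×10¹⁰)² = 172.1 W/m².
For an isothermal sphere T⁴ = (1−a)S/(4σ) = 5.085×10⁸ K⁴.

T ≈ 150 K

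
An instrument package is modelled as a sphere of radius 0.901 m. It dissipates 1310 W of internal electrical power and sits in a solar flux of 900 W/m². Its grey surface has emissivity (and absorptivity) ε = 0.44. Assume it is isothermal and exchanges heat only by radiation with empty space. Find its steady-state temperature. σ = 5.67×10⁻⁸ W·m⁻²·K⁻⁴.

T ≈ 309 K

At steady state, absorbed solar power + internal power = radiated power.
Absorbed: α·S·A_cross = 0.44·900·2.550 = 1010 W (cross-section πr²).
Total input = 1010 + 1310 = 2320 W.
Radiated: εσ·A_surf·T⁴ with A_surf = 4πr² = 10.20 m².
T⁴ = 2320/(0.44·5.67×10⁻⁸·10.20) = 9.116×10⁹ K⁴.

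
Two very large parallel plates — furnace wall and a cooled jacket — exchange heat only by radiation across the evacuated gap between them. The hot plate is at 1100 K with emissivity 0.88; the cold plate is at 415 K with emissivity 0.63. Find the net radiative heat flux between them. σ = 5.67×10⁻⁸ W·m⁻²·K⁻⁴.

q ≈ 47200 W/m²

For two infinite grey parallel plates, q = σ(T₁⁴ − T₂⁴)/(1/ε₁ + 1/ε₂ − 1).
T₁⁴ − T₂⁴ = 1.464×10¹² − 2.966×10¹⁰ = 1.434×10¹² K⁴.
1/ε₁ + 1/ε₂ − 1 = 1.136 + 1.587 − 1 = 1.724.
q = 5.67×10⁻⁸ × 1.434×10¹² / 1.724.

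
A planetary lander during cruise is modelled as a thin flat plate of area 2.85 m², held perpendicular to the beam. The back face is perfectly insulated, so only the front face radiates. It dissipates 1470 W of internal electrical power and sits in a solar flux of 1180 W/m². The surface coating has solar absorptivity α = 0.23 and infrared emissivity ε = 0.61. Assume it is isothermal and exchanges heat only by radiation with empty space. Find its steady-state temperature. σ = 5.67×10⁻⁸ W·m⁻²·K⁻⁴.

T ≈ 388 K

At steady state, absorbed solar power + internal power = radiated power.
Absorbed: α·S·A_cross = 0.23·1180·2.850 = 773.5 W (cross-section A).
Total input = 773.5 + 1470 = 2243 W.
Radiated: εσ·A_surf·T⁴ with A_surf = A = 2.850 m².
T⁴ = 2243/(0.61·5.67×10⁻⁸·2.850) = 2.276×10¹⁰ K⁴.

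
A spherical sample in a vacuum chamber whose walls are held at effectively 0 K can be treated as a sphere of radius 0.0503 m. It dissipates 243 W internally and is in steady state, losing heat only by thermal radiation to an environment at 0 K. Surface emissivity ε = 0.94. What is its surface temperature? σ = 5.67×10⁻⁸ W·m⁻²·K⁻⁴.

Steady state: internal power = radiated power, P = εσA T⁴.
Radiating area A = 4πr² = 0.03179 m².
T⁴ = P/(εσA) = 243/(0.94·5.67×10⁻⁸·0.03179) = 1.434×10¹¹ K⁴.
T = (1.434×10¹¹)^(1/4).

T ≈ 615 K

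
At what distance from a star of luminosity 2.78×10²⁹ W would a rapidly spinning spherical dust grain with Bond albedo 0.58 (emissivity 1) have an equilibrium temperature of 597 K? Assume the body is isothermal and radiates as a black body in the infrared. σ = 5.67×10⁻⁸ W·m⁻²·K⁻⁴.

d ≈ 5.68×10¹¹ m

For an isothermal black-emitting sphere, (1−a)S·πr² = σ·4πr²·T⁴ ⇒ S = 4σT⁴/(1−a).
S = 4·5.67×10⁻⁸·(597)⁴/0.420 = 68590 W/m².
Flux falls as S = L/(4πd²), so d = √(L/(4πS)) = √(2.78×10²⁹/(4π·68590)).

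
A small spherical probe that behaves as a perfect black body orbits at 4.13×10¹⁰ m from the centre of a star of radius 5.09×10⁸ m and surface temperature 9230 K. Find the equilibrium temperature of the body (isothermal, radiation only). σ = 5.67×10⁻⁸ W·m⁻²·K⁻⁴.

T ≈ 725 K

The star's surface emits σT_*⁴; at distance d the flux is S = σT_*⁴(R_*/d)².
S = 5.67×10⁻⁸·(9230)⁴·(5.09×10⁸/4.13×10¹⁰)² = 62510 W/m².
For an isothermal sphere T⁴ = (1−a)S/(4σ) = 2.756×10¹¹ K⁴.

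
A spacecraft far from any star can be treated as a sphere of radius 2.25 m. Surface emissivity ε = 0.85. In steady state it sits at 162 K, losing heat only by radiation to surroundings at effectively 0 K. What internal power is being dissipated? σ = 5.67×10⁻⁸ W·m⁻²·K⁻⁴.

P ≈ 2110 W

Steady state: P = εσA T⁴.
A = 4πr² = 63.62 m²; T⁴ = (162)⁴ = 6.887×10⁸ K⁴.
P = 0.85 × 5.67×10⁻⁸ × 63.62 × 6.887×10⁸.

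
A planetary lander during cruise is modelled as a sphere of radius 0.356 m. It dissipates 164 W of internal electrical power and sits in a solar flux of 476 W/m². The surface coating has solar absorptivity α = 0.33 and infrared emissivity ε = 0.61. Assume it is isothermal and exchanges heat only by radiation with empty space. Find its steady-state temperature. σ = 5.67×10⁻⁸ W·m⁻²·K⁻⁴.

At steady state, absorbed solar power + internal power = radiated power.
Absorbed: α·S·A_cross = 0.33·476·0.3982 = 62.54 W (cross-section πr²).
Total input = 62.54 + 164 = 226.5 W.
Radiated: εσ·A_surf·T⁴ with A_surf = 4πr² = 1.593 m².
T⁴ = 226.5/(0.61·5.67×10⁻⁸·1.593) = 4.113×10⁹ K⁴.

T ≈ 253 K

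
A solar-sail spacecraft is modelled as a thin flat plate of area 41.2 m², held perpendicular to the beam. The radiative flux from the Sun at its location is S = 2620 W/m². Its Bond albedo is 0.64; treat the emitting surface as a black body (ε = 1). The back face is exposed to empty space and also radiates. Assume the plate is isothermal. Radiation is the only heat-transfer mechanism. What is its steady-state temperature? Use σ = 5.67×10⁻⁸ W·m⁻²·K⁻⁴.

At equilibrium, absorbed power = emitted power.
Absorbing cross-section = A = 41.20 m²; emitting surface = 2A = 82.40 m² (ratio 2).
(1−a)S·A_cross = εσ·A_surf·T⁴  ⇒  T⁴ = (1−a)S/(2σ).
T⁴ = 0.360·2620/(2·5.67×10⁻⁸) = 8.317×10⁹ K⁴.
T = (8.317×10⁹)^(1/4).

T ≈ 302 K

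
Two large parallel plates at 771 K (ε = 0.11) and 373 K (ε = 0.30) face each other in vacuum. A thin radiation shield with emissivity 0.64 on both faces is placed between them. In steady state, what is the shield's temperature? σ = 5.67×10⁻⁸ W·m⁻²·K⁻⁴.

T_s ≈ 583 K

In steady state the net flux on the hot side equals that on the cold side.
σ(T₁⁴−T_s⁴)/D₁ = σ(T_s⁴−T₂⁴)/D₂, with D₁ = 1/ε₁+1/ε_s−1 = 9.653, D₂ = 1/ε_s+1/ε₂−1 = 3.896.
Solve for T_s⁴: T_s⁴ = (D₂·T₁⁴ + D₁·T₂⁴)/(D₁+D₂) = 1.154×10¹¹ K⁴.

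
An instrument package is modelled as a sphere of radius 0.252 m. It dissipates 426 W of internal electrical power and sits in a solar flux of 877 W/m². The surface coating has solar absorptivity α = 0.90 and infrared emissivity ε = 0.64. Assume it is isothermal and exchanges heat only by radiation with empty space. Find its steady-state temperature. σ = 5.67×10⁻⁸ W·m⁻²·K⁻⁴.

T ≈ 377 K

At steady state, absorbed solar power + internal power = radiated power.
Absorbed: α·S·A_cross = 0.90·877·0.1995 = 157.5 W (cross-section πr²).
Total input = 157.5 + 426 = 583.5 W.
Radiated: εσ·A_surf·T⁴ with A_surf = 4πr² = 0.7980 m².
T⁴ = 583.5/(0.64·5.67×10⁻⁸·0.7980) = 2.015×10¹⁰ K⁴.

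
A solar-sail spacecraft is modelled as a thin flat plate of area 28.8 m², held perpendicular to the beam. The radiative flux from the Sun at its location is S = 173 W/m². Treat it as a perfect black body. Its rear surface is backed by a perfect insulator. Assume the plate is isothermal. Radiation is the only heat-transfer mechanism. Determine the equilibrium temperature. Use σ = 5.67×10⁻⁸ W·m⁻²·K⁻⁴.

At equilibrium, absorbed power = emitted power.
Absorbing cross-section = A = 28.80 m²; emitting surface = A = 28.80 m² (ratio 1).
S·A_cross = εσ·A_surf·T⁴  ⇒  T⁴ = S/(1σ).
T⁴ = 1.00·173/(1·5.67×10⁻⁸) = 3.051×10⁹ K⁴.
T = (3.051×10⁹)^(1/4).

T ≈ 235 K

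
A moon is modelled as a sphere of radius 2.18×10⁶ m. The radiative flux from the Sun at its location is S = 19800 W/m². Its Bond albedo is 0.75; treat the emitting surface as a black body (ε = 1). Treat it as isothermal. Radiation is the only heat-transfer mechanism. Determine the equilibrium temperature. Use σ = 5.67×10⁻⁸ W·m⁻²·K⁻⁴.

At equilibrium, absorbed power = emitted power.
Absorbing cross-section = πr² = 1.493×10¹³ m²; emitting surface = 4πr² = 5.972×10¹³ m² (ratio 4).
(1−a)S·A_cross = εσ·A_surf·T⁴  ⇒  T⁴ = (1−a)S/(4σ).
T⁴ = 0.250·19800/(4·5.67×10⁻⁸) = 2.183×10¹⁰ K⁴.
T = (2.183×10¹⁰)^(1/4).

T ≈ 384 K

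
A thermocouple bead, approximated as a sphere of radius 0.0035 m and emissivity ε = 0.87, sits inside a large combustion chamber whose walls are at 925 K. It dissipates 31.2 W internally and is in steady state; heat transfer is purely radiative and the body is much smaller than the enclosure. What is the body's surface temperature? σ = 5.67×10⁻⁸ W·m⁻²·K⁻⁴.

T ≈ 1480 K

For a small grey body in a large enclosure, net radiated power = εσA(T⁴ − T_w⁴).
Steady state: P = εσA(T⁴ − T_w⁴) with A = 4πr² = 1.539×10⁻⁴ m².
T⁴ = P/(εσA) + T_w⁴ = 31.2/(0.87·5.67×10⁻⁸·1.539×10⁻⁴) + (925)⁴
    = 4.109×10¹² + 7.321×10¹¹ = 4.841×10¹² K⁴.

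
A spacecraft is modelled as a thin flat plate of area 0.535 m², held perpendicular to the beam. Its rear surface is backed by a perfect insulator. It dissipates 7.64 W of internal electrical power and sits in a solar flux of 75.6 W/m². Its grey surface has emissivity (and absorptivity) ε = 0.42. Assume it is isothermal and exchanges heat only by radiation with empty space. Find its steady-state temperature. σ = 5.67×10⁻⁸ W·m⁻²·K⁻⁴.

T ≈ 210 K

At steady state, absorbed solar power + internal power = radiated power.
Absorbed: α·S·A_cross = 0.42·75.6·0.5350 = 16.99 W (cross-section A).
Total input = 16.99 + 7.64 = 24.63 W.
Radiated: εσ·A_surf·T⁴ with A_surf = A = 0.5350 m².
T⁴ = 24.63/(0.42·5.67×10⁻⁸·0.5350) = 1.933×10⁹ K⁴.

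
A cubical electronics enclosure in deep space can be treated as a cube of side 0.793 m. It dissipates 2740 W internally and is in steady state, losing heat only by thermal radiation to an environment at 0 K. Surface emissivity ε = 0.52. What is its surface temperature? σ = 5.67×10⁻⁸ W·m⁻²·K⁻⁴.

Steady state: internal power = radiated power, P = εσA T⁴.
Radiating area A = 6L² = 3.773 m².
T⁴ = P/(εσA) = 2740/(0.52·5.67×10⁻⁸·3.773) = 2.463×10¹⁰ K⁴.
T = (2.463×10¹⁰)^(1/4).

T ≈ 396 K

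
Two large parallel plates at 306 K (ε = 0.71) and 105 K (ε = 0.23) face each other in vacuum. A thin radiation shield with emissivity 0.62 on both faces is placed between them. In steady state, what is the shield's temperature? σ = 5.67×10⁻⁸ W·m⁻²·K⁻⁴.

In steady state the net flux on the hot side equals that on the cold side.
σ(T₁⁴−T_s⁴)/D₁ = σ(T_s⁴−T₂⁴)/D₂, with D₁ = 1/ε₁+1/ε_s−1 = 2.021, D₂ = 1/ε_s+1/ε₂−1 = 4.961.
Solve for T_s⁴: T_s⁴ = (D₂·T₁⁴ + D₁·T₂⁴)/(D₁+D₂) = 6.265×10⁹ K⁴.

T_s ≈ 281 K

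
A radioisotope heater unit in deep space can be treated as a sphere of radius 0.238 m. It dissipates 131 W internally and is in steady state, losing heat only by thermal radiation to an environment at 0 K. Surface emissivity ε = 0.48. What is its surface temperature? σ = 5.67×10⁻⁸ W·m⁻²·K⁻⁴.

Steady state: internal power = radiated power, P = εσA T⁴.
Radiating area A = 4πr² = 0.7118 m².
T⁴ = P/(εσA) = 131/(0.48·5.67×10⁻⁸·0.7118) = 6.762×10⁹ K⁴.
T = (6.762×10⁹)^(1/4).

T ≈ 287 K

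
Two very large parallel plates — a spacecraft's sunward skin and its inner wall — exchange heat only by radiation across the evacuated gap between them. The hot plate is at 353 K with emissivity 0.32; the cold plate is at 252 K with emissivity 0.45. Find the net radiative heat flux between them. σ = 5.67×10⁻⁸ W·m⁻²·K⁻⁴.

For two infinite grey parallel plates, q = σ(T₁⁴ − T₂⁴)/(1/ε₁ + 1/ε₂ − 1).
T₁⁴ − T₂⁴ = 1.553×10¹⁰ − 4.033×10⁹ = 1.149×10¹⁰ K⁴.
1/ε₁ + 1/ε₂ − 1 = 3.125 + 2.222 − 1 = 4.347.
q = 5.67×10⁻⁸ × 1.149×10¹⁰ / 4.347.

q ≈ 150 W/m²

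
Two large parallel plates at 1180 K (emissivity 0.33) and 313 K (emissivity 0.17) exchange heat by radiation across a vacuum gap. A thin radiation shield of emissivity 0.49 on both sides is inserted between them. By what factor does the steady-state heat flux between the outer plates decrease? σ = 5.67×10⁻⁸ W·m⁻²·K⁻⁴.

Without shield: q₀ = σΔ(T⁴)/(1/ε₁+1/ε₂−1) with denominator 7.913.
With shield the two gaps are in series; the resistances add: (1/ε₁+1/ε_s−1)+(1/ε_s+1/ε₂−1) = 4.071+6.923 = 10.99.
Heat-flux ratio q₀/q = 10.99/7.913.

factor ≈ 1.39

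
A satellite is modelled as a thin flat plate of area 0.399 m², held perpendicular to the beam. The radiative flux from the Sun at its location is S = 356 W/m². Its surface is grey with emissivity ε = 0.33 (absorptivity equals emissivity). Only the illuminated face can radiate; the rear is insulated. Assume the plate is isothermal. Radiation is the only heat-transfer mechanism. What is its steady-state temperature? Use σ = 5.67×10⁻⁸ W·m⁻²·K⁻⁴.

At equilibrium, absorbed power = emitted power.
Absorbing cross-section = A = 0.3990 m²; emitting surface = A = 0.3990 m² (ratio 1).
εS·A_cross = εσ·A_surf·T⁴  ⇒  T⁴ = S/(1σ)   (ε cancels).
T⁴ = 356/(1·5.67×10⁻⁸) = 6.279×10⁹ K⁴.
T = (6.279×10⁹)^(1/4).

T ≈ 281 K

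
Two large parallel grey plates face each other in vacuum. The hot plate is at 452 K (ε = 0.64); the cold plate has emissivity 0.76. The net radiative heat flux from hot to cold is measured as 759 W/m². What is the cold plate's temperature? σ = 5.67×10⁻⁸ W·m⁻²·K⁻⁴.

q = σ(T₁⁴ − T₂⁴)/(1/ε₁ + 1/ε₂ − 1); denominator = 1.878.
T₂⁴ = T₁⁴ − q·(1/ε₁+1/ε₂−1)/σ = 4.174×10¹⁰ − 759·1.878/5.67×10⁻⁸
    = 1.660×10¹⁰ K⁴.

T₂ ≈ 359 K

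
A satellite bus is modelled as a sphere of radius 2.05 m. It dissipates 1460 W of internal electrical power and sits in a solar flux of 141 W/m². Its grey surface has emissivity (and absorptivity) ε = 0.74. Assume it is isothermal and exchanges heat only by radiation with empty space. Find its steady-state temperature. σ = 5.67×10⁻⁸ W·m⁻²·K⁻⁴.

T ≈ 189 K

At steady state, absorbed solar power + internal power = radiated power.
Absorbed: α·S·A_cross = 0.74·141·13.20 = 1378 W (cross-section πr²).
Total input = 1378 + 1460 = 2838 W.
Radiated: εσ·A_surf·T⁴ with A_surf = 4πr² = 52.81 m².
T⁴ = 2838/(0.74·5.67×10⁻⁸·52.81) = 1.281×10⁹ K⁴.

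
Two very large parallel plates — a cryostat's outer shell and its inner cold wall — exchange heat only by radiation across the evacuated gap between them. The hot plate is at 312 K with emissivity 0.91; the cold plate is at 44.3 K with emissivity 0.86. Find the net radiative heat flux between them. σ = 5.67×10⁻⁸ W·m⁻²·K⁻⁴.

q ≈ 426 W/m²

For two infinite grey parallel plates, q = σ(T₁⁴ − T₂⁴)/(1/ε₁ + 1/ε₂ − 1).
T₁⁴ − T₂⁴ = 9.476×10⁹ − 3.851×10⁶ = 9.472×10⁹ K⁴.
1/ε₁ + 1/ε₂ − 1 = 1.099 + 1.163 − 1 = 1.262.
q = 5.67×10⁻⁸ × 9.472×10⁹ / 1.262.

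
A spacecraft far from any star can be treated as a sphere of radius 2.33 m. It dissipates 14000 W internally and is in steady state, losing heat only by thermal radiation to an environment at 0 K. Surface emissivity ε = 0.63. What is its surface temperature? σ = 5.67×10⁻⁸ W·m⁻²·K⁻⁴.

Steady state: internal power = radiated power, P = εσA T⁴.
Radiating area A = 4πr² = 68.22 m².
T⁴ = P/(εσA) = 14000/(0.63·5.67×10⁻⁸·68.22) = 5.745×10⁹ K⁴.
T = (5.745×10⁹)^(1/4).

T ≈ 275 K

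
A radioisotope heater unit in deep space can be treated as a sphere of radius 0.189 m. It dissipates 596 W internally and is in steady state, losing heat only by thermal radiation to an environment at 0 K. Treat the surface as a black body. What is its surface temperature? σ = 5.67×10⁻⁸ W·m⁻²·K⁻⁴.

Steady state: internal power = radiated power, P = εσA T⁴.
Radiating area A = 4πr² = 0.4489 m².
T⁴ = P/(εσA) = 596/(1.0·5.67×10⁻⁸·0.4489) = 2.342×10¹⁰ K⁴.
T = (2.342×10¹⁰)^(1/4).

T ≈ 391 K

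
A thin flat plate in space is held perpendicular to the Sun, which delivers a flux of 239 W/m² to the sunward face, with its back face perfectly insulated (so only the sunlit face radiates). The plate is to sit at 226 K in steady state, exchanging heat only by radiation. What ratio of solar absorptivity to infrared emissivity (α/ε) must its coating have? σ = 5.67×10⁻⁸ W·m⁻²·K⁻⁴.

Balance: αS·A = εσ·1A·T⁴ ⇒ α/ε = σT⁴/S.
α/ε = 5.67×10⁻⁸·(226)⁴/239 = 5.67×10⁻⁸·2.609×10⁹/239.

α/ε ≈ 0.619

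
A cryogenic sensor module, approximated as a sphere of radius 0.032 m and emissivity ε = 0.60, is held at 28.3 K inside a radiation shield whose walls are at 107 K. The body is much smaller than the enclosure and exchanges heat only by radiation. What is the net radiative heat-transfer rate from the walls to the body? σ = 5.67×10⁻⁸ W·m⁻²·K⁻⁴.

For a small grey body in a large enclosure: P_net = εσA(T_body⁴ − T_wall⁴).
A = 4πr² = 0.01287 m²; T_body⁴ − T_wall⁴ = 6.414×10⁵ − 1.311×10⁸ = -1.304×10⁸ K⁴.
|P_net| = 0.60·5.67×10⁻⁸·0.01287·1.304×10⁸.

P_net ≈ 0.0571 W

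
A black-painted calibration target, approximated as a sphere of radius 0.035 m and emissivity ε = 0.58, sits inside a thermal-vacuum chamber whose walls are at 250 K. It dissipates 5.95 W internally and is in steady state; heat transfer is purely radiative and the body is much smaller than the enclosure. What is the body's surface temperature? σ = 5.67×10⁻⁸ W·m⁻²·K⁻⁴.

T ≈ 354 K

For a small grey body in a large enclosure, net radiated power = εσA(T⁴ − T_w⁴).
Steady state: P = εσA(T⁴ − T_w⁴) with A = 4πr² = 0.01539 m².
T⁴ = P/(εσA) + T_w⁴ = 5.95/(0.58·5.67×10⁻⁸·0.01539) + (250)⁴
    = 1.175×10¹⁰ + 3.906×10⁹ = 1.566×10¹⁰ K⁴.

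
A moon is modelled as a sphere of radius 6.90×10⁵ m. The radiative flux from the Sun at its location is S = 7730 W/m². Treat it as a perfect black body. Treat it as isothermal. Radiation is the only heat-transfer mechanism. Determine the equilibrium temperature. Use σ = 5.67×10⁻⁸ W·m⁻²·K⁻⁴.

At equilibrium, absorbed power = emitted power.
Absorbing cross-section = πr² = 1.496×10¹² m²; emitting surface = 4πr² = 5.983×10¹² m² (ratio 4).
S·A_cross = εσ·A_surf·T⁴  ⇒  T⁴ = S/(4σ).
T⁴ = 1.00·7730/(4·5.67×10⁻⁸) = 3.408×10¹⁰ K⁴.
T = (3.408×10¹⁰)^(1/4).

T ≈ 430 K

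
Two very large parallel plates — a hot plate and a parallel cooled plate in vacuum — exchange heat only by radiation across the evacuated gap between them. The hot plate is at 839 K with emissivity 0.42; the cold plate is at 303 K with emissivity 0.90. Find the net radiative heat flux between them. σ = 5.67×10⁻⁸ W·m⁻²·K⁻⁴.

For two infinite grey parallel plates, q = σ(T₁⁴ − T₂⁴)/(1/ε₁ + 1/ε₂ − 1).
T₁⁴ − T₂⁴ = 4.955×10¹¹ − 8.429×10⁹ = 4.871×10¹¹ K⁴.
1/ε₁ + 1/ε₂ − 1 = 2.381 + 1.111 − 1 = 2.492.
q = 5.67×10⁻⁸ × 4.871×10¹¹ / 2.492.

q ≈ 11100 W/m²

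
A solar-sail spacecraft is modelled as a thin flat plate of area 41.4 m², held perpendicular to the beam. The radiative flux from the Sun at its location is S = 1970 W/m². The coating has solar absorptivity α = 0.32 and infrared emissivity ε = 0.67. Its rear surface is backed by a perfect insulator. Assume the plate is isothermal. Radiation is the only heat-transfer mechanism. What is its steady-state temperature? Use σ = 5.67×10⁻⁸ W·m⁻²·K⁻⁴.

At equilibrium, absorbed power = emitted power.
Absorbing cross-section = A = 41.40 m²; emitting surface = A = 41.40 m² (ratio 1).
αS·A_cross = εσ·A_surf·T⁴  ⇒  T⁴ = αS/(ε·1σ).
T⁴ = 0.320·1970/(0.67·1·5.67×10⁻⁸) = 1.659×10¹⁰ K⁴.
T = (1.659×10¹⁰)^(1/4).

T ≈ 359 K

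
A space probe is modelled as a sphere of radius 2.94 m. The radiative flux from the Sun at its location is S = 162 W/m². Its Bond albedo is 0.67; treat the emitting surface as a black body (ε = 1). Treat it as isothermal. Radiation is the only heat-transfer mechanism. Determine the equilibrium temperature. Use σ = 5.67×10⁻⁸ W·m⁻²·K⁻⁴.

At equilibrium, absorbed power = emitted power.
Absorbing cross-section = πr² = 27.15 m²; emitting surface = 4πr² = 108.6 m² (ratio 4).
(1−a)S·A_cross = εσ·A_surf·T⁴  ⇒  T⁴ = (1−a)S/(4σ).
T⁴ = 0.330·162/(4·5.67×10⁻⁸) = 2.357×10⁸ K⁴.
T = (2.357×10⁸)^(1/4).

T ≈ 124 K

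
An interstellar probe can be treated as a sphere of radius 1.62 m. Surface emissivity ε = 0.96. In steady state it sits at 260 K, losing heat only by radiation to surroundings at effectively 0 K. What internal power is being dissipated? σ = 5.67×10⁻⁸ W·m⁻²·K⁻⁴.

P ≈ 8200 W

Steady state: P = εσA T⁴.
A = 4πr² = 32.98 m²; T⁴ = (260)⁴ = 4.570×10⁹ K⁴.
P = 0.96 × 5.67×10⁻⁸ × 32.98 × 4.570×10⁹.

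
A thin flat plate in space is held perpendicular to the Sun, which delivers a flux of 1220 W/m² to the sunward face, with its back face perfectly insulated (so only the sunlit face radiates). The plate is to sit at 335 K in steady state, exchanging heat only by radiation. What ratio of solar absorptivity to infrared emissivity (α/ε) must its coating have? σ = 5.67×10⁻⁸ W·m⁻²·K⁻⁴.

α/ε ≈ 0.585

Balance: αS·A = εσ·1A·T⁴ ⇒ α/ε = σT⁴/S.
α/ε = 5.67×10⁻⁸·(335)⁴/1220 = 5.67×10⁻⁸·1.259×10¹⁰/1220.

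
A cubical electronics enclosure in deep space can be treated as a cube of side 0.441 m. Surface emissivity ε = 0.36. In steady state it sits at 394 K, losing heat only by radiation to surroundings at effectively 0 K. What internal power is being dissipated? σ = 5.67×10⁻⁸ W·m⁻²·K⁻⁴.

P ≈ 574 W

Steady state: P = εσA T⁴.
A = 6L² = 1.167 m²; T⁴ = (394)⁴ = 2.410×10¹⁰ K⁴.
P = 0.36 × 5.67×10⁻⁸ × 1.167 × 2.410×10¹⁰.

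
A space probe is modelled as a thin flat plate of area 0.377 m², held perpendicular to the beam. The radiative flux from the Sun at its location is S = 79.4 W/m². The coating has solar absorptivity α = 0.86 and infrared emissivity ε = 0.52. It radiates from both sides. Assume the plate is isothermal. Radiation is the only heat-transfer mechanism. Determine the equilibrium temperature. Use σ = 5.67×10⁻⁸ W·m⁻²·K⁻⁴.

T ≈ 184 K

At equilibrium, absorbed power = emitted power.
Absorbing cross-section = A = 0.3770 m²; emitting surface = 2A = 0.7540 m² (ratio 2).
αS·A_cross = εσ·A_surf·T⁴  ⇒  T⁴ = αS/(ε·2σ).
T⁴ = 0.860·79.4/(0.52·2·5.67×10⁻⁸) = 1.158×10⁹ K⁴.
T = (1.158×10⁹)^(1/4).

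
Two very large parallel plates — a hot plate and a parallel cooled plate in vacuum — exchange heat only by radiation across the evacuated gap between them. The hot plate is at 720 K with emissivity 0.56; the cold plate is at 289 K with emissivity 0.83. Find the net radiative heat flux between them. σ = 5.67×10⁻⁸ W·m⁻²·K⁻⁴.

For two infinite grey parallel plates, q = σ(T₁⁴ − T₂⁴)/(1/ε₁ + 1/ε₂ − 1).
T₁⁴ − T₂⁴ = 2.687×10¹¹ − 6.976×10⁹ = 2.618×10¹¹ K⁴.
1/ε₁ + 1/ε₂ − 1 = 1.786 + 1.205 − 1 = 1.991.
q = 5.67×10⁻⁸ × 2.618×10¹¹ / 1.991.

q ≈ 7460 W/m²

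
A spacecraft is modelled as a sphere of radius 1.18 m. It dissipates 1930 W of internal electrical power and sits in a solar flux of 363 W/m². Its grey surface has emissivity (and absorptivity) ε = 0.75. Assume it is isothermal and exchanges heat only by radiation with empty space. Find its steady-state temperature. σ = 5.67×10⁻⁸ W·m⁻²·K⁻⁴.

T ≈ 254 K

At steady state, absorbed solar power + internal power = radiated power.
Absorbed: α·S·A_cross = 0.75·363·4.374 = 1191 W (cross-section πr²).
Total input = 1191 + 1930 = 3121 W.
Radiated: εσ·A_surf·T⁴ with A_surf = 4πr² = 17.50 m².
T⁴ = 3121/(0.75·5.67×10⁻⁸·17.50) = 4.194×10⁹ K⁴.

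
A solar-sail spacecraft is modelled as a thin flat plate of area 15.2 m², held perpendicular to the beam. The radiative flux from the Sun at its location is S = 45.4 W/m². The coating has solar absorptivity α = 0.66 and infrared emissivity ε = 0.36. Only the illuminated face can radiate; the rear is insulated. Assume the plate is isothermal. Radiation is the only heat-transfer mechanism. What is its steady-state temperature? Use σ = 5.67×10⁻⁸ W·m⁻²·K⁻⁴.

At equilibrium, absorbed power = emitted power.
Absorbing cross-section = A = 15.20 m²; emitting surface = A = 15.20 m² (ratio 1).
αS·A_cross = εσ·A_surf·T⁴  ⇒  T⁴ = αS/(ε·1σ).
T⁴ = 0.660·45.4/(0.36·1·5.67×10⁻⁸) = 1.468×10⁹ K⁴.
T = (1.468×10⁹)^(1/4).

T ≈ 196 K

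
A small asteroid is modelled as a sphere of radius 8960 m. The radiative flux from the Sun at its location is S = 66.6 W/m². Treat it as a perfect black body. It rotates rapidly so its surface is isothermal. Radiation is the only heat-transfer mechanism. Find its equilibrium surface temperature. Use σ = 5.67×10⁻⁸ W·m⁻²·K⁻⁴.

T ≈ 131 K

At equilibrium, absorbed power = emitted power.
Absorbing cross-section = πr² = 2.522×10⁸ m²; emitting surface = 4πr² = 1.009×10⁹ m² (ratio 4).
S·A_cross = εσ·A_surf·T⁴  ⇒  T⁴ = S/(4σ).
T⁴ = 1.00·66.6/(4·5.67×10⁻⁸) = 2.937×10⁸ K⁴.
T = (2.937×10⁸)^(1/4).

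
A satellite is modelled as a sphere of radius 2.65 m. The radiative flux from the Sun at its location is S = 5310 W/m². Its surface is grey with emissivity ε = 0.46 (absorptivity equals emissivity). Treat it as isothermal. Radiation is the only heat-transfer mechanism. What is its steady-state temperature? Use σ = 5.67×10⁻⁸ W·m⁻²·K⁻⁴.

T ≈ 391 K

At equilibrium, absorbed power = emitted power.
Absorbing cross-section = πr² = 22.06 m²; emitting surface = 4πr² = 88.25 m² (ratio 4).
εS·A_cross = εσ·A_surf·T⁴  ⇒  T⁴ = S/(4σ)   (ε cancels).
T⁴ = 5310/(4·5.67×10⁻⁸) = 2.341×10¹⁰ K⁴.
T = (2.341×10¹⁰)^(1/4).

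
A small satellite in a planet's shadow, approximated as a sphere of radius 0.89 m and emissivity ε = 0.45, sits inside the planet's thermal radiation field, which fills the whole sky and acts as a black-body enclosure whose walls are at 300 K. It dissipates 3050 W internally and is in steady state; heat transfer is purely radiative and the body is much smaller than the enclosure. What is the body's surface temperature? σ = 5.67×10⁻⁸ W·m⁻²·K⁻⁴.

T ≈ 377 K

For a small grey body in a large enclosure, net radiated power = εσA(T⁴ − T_w⁴).
Steady state: P = εσA(T⁴ − T_w⁴) with A = 4πr² = 9.954 m².
T⁴ = P/(εσA) + T_w⁴ = 3050/(0.45·5.67×10⁻⁸·9.954) + (300)⁴
    = 1.201×10¹⁰ + 8.100×10⁹ = 2.011×10¹⁰ K⁴.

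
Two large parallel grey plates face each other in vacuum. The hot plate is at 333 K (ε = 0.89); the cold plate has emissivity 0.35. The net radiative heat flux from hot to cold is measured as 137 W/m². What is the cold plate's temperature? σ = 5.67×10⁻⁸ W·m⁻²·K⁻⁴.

T₂ ≈ 267 K

q = σ(T₁⁴ − T₂⁴)/(1/ε₁ + 1/ε₂ − 1); denominator = 2.981.
T₂⁴ = T₁⁴ − q·(1/ε₁+1/ε₂−1)/σ = 1.230×10¹⁰ − 137·2.981/5.67×10⁻⁸
    = 5.094×10⁹ K⁴.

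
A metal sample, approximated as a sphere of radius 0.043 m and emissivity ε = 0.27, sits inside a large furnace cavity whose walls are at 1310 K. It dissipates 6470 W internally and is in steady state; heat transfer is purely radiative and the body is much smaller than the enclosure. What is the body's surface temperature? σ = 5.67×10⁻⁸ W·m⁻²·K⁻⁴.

T ≈ 2140 K

For a small grey body in a large enclosure, net radiated power = εσA(T⁴ − T_w⁴).
Steady state: P = εσA(T⁴ − T_w⁴) with A = 4πr² = 0.02324 m².
T⁴ = P/(εσA) + T_w⁴ = 6470/(0.27·5.67×10⁻⁸·0.02324) + (1310)⁴
    = 1.819×10¹³ + 2.945×10¹² = 2.113×10¹³ K⁴.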